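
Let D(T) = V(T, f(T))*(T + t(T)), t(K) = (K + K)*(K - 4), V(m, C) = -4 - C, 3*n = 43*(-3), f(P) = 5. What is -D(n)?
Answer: 35991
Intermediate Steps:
n = -43 (n = (43*(-3))/3 = (⅓)*(-129) = -43)
t(K) = 2*K*(-4 + K) (t(K) = (2*K)*(-4 + K) = 2*K*(-4 + K))
D(T) = -9*T - 18*T*(-4 + T) (D(T) = (-4 - 1*5)*(T + 2*T*(-4 + T)) = (-4 - 5)*(T + 2*T*(-4 + T)) = -9*(T + 2*T*(-4 + T)) = -9*T - 18*T*(-4 + T))
-D(n) = -9*(-43)*(7 - 2*(-43)) = -9*(-43)*(7 + 86) = -9*(-43)*93 = -1*(-35991) = 35991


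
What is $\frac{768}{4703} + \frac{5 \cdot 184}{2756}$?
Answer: $\frac{1610842}{3240367} \approx 0.49712$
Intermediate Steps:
$\frac{768}{4703} + \frac{5 \cdot 184}{2756} = 768 \cdot \frac{1}{4703} + 920 \cdot \frac{1}{2756} = \frac{768}{4703} + \frac{230}{689} = \frac{1610842}{3240367}$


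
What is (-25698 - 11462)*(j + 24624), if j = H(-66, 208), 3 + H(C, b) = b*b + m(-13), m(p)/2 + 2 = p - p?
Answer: -2522457960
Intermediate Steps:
m(p) = -4 (m(p) = -4 + 2*(p - p) = -4 + 2*0 = -4 + 0 = -4)
H(C, b) = -7 + b**2 (H(C, b) = -3 + (b*b - 4) = -3 + (b**2 - 4) = -3 + (-4 + b**2) = -7 + b**2)
j = 43257 (j = -7 + 208**2 = -7 + 43264 = 43257)
(-25698 - 11462)*(j + 24624) = (-25698 - 11462)*(43257 + 24624) = -37160*67881 = -2522457960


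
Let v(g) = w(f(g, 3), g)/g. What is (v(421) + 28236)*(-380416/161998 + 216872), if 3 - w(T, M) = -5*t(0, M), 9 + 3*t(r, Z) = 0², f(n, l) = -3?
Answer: 208815758405412480/34100579 ≈ 6.1235e+9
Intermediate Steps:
t(r, Z) = -3 (t(r, Z) = -3 + (⅓)*0² = -3 + (⅓)*0 = -3 + 0 = -3)
w(T, M) = -12 (w(T, M) = 3 - (-5)*(-3) = 3 - 1*15 = 3 - 15 = -12)
v(g) = -12/g
(v(421) + 28236)*(-380416/161998 + 216872) = (-12/421 + 28236)*(-380416/161998 + 216872) = (-12*1/421 + 28236)*(-380416*1/161998 + 216872) = (-12/421 + 28236)*(-190208/80999 + 216872) = (11887344/421)*(17566224920/80999) = 208815758405412480/34100579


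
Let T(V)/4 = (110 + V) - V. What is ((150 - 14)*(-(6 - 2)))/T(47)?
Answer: -68/55 ≈ -1.2364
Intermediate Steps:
T(V) = 440 (T(V) = 4*((110 + V) - V) = 4*110 = 440)
((150 - 14)*(-(6 - 2)))/T(47) = ((150 - 14)*(-(6 - 2)))/440 = (136*(-1*4))*(1/440) = (136*(-4))*(1/440) = -544*1/440 = -68/55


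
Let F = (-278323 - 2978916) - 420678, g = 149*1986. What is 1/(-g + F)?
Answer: -1/3973831 ≈ -2.5165e-7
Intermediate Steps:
g = 295914
F = -3677917 (F = -3257239 - 420678 = -3677917)
1/(-g + F) = 1/(-1*295914 - 3677917) = 1/(-295914 - 3677917) = 1/(-3973831) = -1/3973831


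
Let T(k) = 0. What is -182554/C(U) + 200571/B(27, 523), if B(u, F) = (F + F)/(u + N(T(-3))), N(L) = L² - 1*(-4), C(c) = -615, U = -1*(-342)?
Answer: 4014837599/643290 ≈ 6241.1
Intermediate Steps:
U = 342
N(L) = 4 + L² (N(L) = L² + 4 = 4 + L²)
B(u, F) = 2*F/(4 + u) (B(u, F) = (F + F)/(u + (4 + 0²)) = (2*F)/(u + (4 + 0)) = (2*F)/(u + 4) = (2*F)/(4 + u) = 2*F/(4 + u))
-182554/C(U) + 200571/B(27, 523) = -182554/(-615) + 200571/((2*523/(4 + 27))) = -182554*(-1/615) + 200571/((2*523/31)) = 182554/615 + 200571/((2*523*(1/31))) = 182554/615 + 200571/(1046/31) = 182554/615 + 200571*(31/1046) = 182554/615 + 6217701/1046 = 4014837599/643290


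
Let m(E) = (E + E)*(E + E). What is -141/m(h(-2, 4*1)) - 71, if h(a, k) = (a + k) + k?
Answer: -3455/48 ≈ -71.979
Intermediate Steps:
h(a, k) = a + 2*k
m(E) = 4*E² (m(E) = (2*E)*(2*E) = 4*E²)
-141/m(h(-2, 4*1)) - 71 = -141*1/(4*(-2 + 2*(4*1))²) - 71 = -141*1/(4*(-2 + 2*4)²) - 71 = -141*1/(4*(-2 + 8)²) - 71 = -141/(4*6²) - 71 = -141/(4*36) - 71 = -141/144 - 71 = -141*1/144 - 71 = -47/48 - 71 = -3455/48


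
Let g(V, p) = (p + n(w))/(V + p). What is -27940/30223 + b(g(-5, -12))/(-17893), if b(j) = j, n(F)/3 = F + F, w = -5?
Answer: -8500086506/9193262363 ≈ -0.92460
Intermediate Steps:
n(F) = 6*F (n(F) = 3*(F + F) = 3*(2*F) = 6*F)
g(V, p) = (-30 + p)/(V + p) (g(V, p) = (p + 6*(-5))/(V + p) = (p - 30)/(V + p) = (-30 + p)/(V + p))
-27940/30223 + b(g(-5, -12))/(-17893) = -27940/30223 + ((-30 - 12)/(-5 - 12))/(-17893) = -27940*1/30223 + (-42/(-17))*(-1/17893) = -27940/30223 - 1/17*(-42)*(-1/17893) = -27940/30223 + (42/17)*(-1/17893) = -27940/30223 - 42/304181 = -8500086506/9193262363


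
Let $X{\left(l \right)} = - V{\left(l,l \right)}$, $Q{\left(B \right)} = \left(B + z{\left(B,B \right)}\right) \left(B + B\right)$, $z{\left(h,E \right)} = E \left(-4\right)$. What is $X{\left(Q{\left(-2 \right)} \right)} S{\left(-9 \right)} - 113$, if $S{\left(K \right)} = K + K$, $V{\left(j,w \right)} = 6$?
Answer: $-5$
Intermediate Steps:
$S{\left(K \right)} = 2 K$
$z{\left(h,E \right)} = - 4 E$
$Q{\left(B \right)} = - 6 B^{2}$ ($Q{\left(B \right)} = \left(B - 4 B\right) \left(B + B\right) = - 3 B 2 B = - 6 B^{2}$)
$X{\left(l \right)} = -6$ ($X{\left(l \right)} = \left(-1\right) 6 = -6$)
$X{\left(Q{\left(-2 \right)} \right)} S{\left(-9 \right)} - 113 = - 6 \cdot 2 \left(-9\right) - 113 = \left(-6\right) \left(-18\right) - 113 = 108 - 113 = -5$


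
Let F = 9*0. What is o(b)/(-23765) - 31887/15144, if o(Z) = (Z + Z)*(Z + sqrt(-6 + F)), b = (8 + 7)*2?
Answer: -52336917/23993144 - 12*I*sqrt(6)/4753 ≈ -2.1813 - 0.0061843*I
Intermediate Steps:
F = 0
b = 30 (b = 15*2 = 30)
o(Z) = 2*Z*(Z + I*sqrt(6)) (o(Z) = (Z + Z)*(Z + sqrt(-6 + 0)) = (2*Z)*(Z + sqrt(-6)) = (2*Z)*(Z + I*sqrt(6)) = 2*Z*(Z + I*sqrt(6)))
o(b)/(-23765) - 31887/15144 = (2*30*(30 + I*sqrt(6)))/(-23765) - 31887/15144 = (1800 + 60*I*sqrt(6))*(-1/23765) - 31887*1/15144 = (-360/4753 - 12*I*sqrt(6)/4753) - 10629/5048 = -52336917/23993144 - 12*I*sqrt(6)/4753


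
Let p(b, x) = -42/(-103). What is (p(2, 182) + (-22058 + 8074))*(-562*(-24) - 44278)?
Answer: 44347144900/103 ≈ 4.3055e+8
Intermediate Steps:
p(b, x) = 42/103 (p(b, x) = -42*(-1/103) = 42/103)
(p(2, 182) + (-22058 + 8074))*(-562*(-24) - 44278) = (42/103 + (-22058 + 8074))*(-562*(-24) - 44278) = (42/103 - 13984)*(13488 - 44278) = -1440310/103*(-30790) = 44347144900/103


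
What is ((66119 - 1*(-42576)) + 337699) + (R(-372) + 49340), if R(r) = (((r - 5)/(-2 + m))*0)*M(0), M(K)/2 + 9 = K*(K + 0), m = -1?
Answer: 495734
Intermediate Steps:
M(K) = -18 + 2*K**2 (M(K) = -18 + 2*(K*(K + 0)) = -18 + 2*(K*K) = -18 + 2*K**2)
R(r) = 0 (R(r) = (((r - 5)/(-2 - 1))*0)*(-18 + 2*0**2) = (((-5 + r)/(-3))*0)*(-18 + 2*0) = (((-5 + r)*(-1/3))*0)*(-18 + 0) = ((5/3 - r/3)*0)*(-18) = 0*(-18) = 0)
((66119 - 1*(-42576)) + 337699) + (R(-372) + 49340) = ((66119 - 1*(-42576)) + 337699) + (0 + 49340) = ((66119 + 42576) + 337699) + 49340 = (108695 + 337699) + 49340 = 446394 + 49340 = 495734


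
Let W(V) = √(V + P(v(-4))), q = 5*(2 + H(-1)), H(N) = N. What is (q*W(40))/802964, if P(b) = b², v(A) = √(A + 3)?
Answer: 5*√39/802964 ≈ 3.8887e-5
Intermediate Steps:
v(A) = √(3 + A)
q = 5 (q = 5*(2 - 1) = 5*1 = 5)
W(V) = √(-1 + V) (W(V) = √(V + (√(3 - 4))²) = √(V + (√(-1))²) = √(V + I²) = √(V - 1) = √(-1 + V))
(q*W(40))/802964 = (5*√(-1 + 40))/802964 = (5*√39)*(1/802964) = 5*√39/802964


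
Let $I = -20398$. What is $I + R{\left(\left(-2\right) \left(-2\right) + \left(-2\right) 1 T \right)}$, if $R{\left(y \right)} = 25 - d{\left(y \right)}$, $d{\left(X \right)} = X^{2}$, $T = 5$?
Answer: $-20409$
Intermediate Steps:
$R{\left(y \right)} = 25 - y^{2}$
$I + R{\left(\left(-2\right) \left(-2\right) + \left(-2\right) 1 T \right)} = -20398 + \left(25 - \left(\left(-2\right) \left(-2\right) + \left(-2\right) 1 \cdot 5\right)^{2}\right) = -20398 + \left(25 - \left(4 - 10\right)^{2}\right) = -20398 + \left(25 - \left(-6\right)^{2}\right) = -20398 + \left(25 - 36\right) = -20398 - 11 = -20409$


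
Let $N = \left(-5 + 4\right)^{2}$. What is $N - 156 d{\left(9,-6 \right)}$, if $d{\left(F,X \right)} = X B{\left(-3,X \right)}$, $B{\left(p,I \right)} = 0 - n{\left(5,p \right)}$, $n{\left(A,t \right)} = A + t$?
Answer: $-1871$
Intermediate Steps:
$N = 1$ ($N = \left(-1\right)^{2} = 1$)
$B{\left(p,I \right)} = -5 - p$ ($B{\left(p,I \right)} = 0 - \left(5 + p\right) = -5 - p$)
$d{\left(F,X \right)} = - 2 X$ ($d{\left(F,X \right)} = X \left(-5 - -3\right) = X \left(-5 + 3\right) = X \left(-2\right) = - 2 X$)
$N - 156 d{\left(9,-6 \right)} = 1 - 156 \left(\left(-2\right) \left(-6\right)\right) = 1 - 1872 = -1871$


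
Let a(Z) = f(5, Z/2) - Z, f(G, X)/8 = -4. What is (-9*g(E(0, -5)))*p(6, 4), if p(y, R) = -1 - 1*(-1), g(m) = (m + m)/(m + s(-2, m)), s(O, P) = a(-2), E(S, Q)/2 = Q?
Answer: 0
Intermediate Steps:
f(G, X) = -32 (f(G, X) = 8*(-4) = -32)
E(S, Q) = 2*Q
a(Z) = -32 - Z
s(O, P) = -30 (s(O, P) = -32 - 1*(-2) = -32 + 2 = -30)
g(m) = 2*m/(-30 + m) (g(m) = (m + m)/(m - 30) = (2*m)/(-30 + m) = 2*m/(-30 + m))
p(y, R) = 0 (p(y, R) = -1 + 1 = 0)
(-9*g(E(0, -5)))*p(6, 4) = -18*2*(-5)/(-30 + 2*(-5))*0 = -18*(-10)/(-30 - 10)*0 = -18*(-10)/(-40)*0 = -18*(-10)*(-1)/40*0 = -9*½*0 = -9/2*0 = 0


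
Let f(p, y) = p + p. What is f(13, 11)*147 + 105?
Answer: 3927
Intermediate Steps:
f(p, y) = 2*p
f(13, 11)*147 + 105 = (2*13)*147 + 105 = 26*147 + 105 = 3822 + 105 = 3927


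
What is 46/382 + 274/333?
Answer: 59993/63603 ≈ 0.94324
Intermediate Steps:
46/382 + 274/333 = 46*(1/382) + 274*(1/333) = 23/191 + 274/333 = 59993/63603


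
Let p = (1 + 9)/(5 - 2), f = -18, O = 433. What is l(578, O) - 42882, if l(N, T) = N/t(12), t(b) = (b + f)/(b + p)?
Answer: -399232/9 ≈ -44359.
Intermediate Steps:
p = 10/3 ≈ 3.3333
t(b) = (-18 + b)/(10/3 + b) (t(b) = (b - 18)/(b + 10/3) = (-18 + b)/(10/3 + b))
l(N, T) = -23*N/9 (l(N, T) = N/((3*(-18 + 12)/(10 + 3*12))) = N/((3*(-6)/(10 + 36))) = N/((3*(-6)/46)) = N/((3*(1/46)*(-6))) = N/(-9/23) = N*(-23/9) = -23*N/9)
l(578, O) - 42882 = -23/9*578 - 42882 = -13294/9 - 42882 = -399232/9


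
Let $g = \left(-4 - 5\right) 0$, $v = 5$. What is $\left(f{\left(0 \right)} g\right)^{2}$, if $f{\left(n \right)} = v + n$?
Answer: $0$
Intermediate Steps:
$g = 0$ ($g = \left(-9\right) 0 = 0$)
$f{\left(n \right)} = 5 + n$
$\left(f{\left(0 \right)} g\right)^{2} = \left(\left(5 + 0\right) 0\right)^{2} = \left(5 \cdot 0\right)^{2} = 0^{2} = 0$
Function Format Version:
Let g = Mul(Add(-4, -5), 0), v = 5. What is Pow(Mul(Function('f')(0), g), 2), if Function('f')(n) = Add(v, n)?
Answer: 0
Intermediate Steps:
g = 0 (g = Mul(-9, 0) = 0)
Function('f')(n) = Add(5, n)
Pow(Mul(Function('f')(0), g), 2) = Pow(Mul(Add(5, 0), 0), 2) = Pow(Mul(5, 0), 2) = Pow(0, 2) = 0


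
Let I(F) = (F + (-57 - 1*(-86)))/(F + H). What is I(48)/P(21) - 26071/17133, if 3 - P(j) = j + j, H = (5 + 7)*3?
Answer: -4129897/2672748 ≈ -1.5452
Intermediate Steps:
H = 36 (H = 12*3 = 36)
P(j) = 3 - 2*j (P(j) = 3 - (j + j) = 3 - 2*j)
I(F) = (29 + F)/(36 + F) (I(F) = (F + (-57 - 1*(-86)))/(F + 36) = (F + (-57 + 86))/(36 + F) = (F + 29)/(36 + F) = (29 + F)/(36 + F))
I(48)/P(21) - 26071/17133 = ((29 + 48)/(36 + 48))/(3 - 2*21) - 26071/17133 = (77/84)/(3 - 42) - 26071*1/17133 = ((1/84)*77)/(-39) - 26071/17133 = (11/12)*(-1/39) - 26071/17133 = -11/468 - 26071/17133 = -4129897/2672748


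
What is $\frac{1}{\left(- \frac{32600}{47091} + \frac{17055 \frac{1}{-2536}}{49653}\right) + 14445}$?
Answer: $\frac{219618485064}{3172236950253265} \approx 6.9231 \cdot 10^{-5}$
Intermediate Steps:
$\frac{1}{\left(- \frac{32600}{47091} + \frac{17055 \frac{1}{-2536}}{49653}\right) + 14445} = \frac{1}{\left(\left(-32600\right) \frac{1}{47091} + 17055 \left(- \frac{1}{2536}\right) \frac{1}{49653}\right) + 14445} = \frac{1}{\left(- \frac{32600}{47091} - \frac{1895}{13991112}\right) + 14445} = \frac{1}{- \frac{152066496215}{219618485064} + 14445} = \frac{1}{\frac{3172236950253265}{219618485064}} = \frac{219618485064}{3172236950253265}$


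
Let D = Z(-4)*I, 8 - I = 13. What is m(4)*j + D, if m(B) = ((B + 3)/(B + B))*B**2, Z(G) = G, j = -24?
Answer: -316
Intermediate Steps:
I = -5 (I = 8 - 1*13 = 8 - 13 = -5)
m(B) = B*(3 + B)/2 (m(B) = ((3 + B)/((2*B)))*B**2 = ((3 + B)*(1/(2*B)))*B**2 = ((3 + B)/(2*B))*B**2 = B*(3 + B)/2)
D = 20 (D = -4*(-5) = 20)
m(4)*j + D = ((1/2)*4*(3 + 4))*(-24) + 20 = ((1/2)*4*7)*(-24) + 20 = 14*(-24) + 20 = -336 + 20 = -316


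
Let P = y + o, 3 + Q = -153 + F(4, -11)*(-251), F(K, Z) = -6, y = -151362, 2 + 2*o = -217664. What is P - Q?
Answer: -261545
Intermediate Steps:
o = -108833 (o = -1 + (½)*(-217664) = -1 - 108832 = -108833)
Q = 1350 (Q = -3 + (-153 - 6*(-251)) = -3 + (-153 + 1506) = -3 + 1353 = 1350)
P = -260195 (P = -151362 - 108833 = -260195)
P - Q = -260195 - 1*1350 = -260195 - 1350 = -261545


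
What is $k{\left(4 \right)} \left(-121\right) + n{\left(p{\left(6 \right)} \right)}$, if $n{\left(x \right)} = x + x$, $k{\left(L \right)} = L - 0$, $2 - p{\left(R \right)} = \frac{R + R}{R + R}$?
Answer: $-482$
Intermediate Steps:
$p{\left(R \right)} = 1$ ($p{\left(R \right)} = 2 - \frac{R + R}{R + R} = 2 - \frac{2 R}{2 R} = 2 - 2 R \frac{1}{2 R} = 2 - 1 = 1$)
$k{\left(L \right)} = L$ ($k{\left(L \right)} = L + 0 = L$)
$n{\left(x \right)} = 2 x$
$k{\left(4 \right)} \left(-121\right) + n{\left(p{\left(6 \right)} \right)} = 4 \left(-121\right) + 2 \cdot 1 = -484 + 2 = -482$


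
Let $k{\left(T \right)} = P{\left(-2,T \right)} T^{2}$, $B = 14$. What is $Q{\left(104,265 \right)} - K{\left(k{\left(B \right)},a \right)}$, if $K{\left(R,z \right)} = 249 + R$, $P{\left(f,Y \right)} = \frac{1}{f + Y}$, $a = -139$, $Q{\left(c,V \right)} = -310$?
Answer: $- \frac{1726}{3} \approx -575.33$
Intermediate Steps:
$P{\left(f,Y \right)} = \frac{1}{Y + f}$
$k{\left(T \right)} = \frac{T^{2}}{-2 + T}$ ($k{\left(T \right)} = \frac{T^{2}}{T - 2} = \frac{T^{2}}{-2 + T}$)
$Q{\left(104,265 \right)} - K{\left(k{\left(B \right)},a \right)} = -310 - \left(249 + \frac{14^{2}}{-2 + 14}\right) = -310 - \left(249 + \frac{196}{12}\right) = -310 - \left(249 + 196 \cdot \frac{1}{12}\right) = -310 - \left(249 + \frac{49}{3}\right) = -310 - \frac{796}{3} = - \frac{1726}{3}$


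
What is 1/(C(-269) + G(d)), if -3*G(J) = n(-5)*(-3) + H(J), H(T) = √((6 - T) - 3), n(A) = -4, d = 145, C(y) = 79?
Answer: 675/50767 + 3*I*√142/50767 ≈ 0.013296 + 0.00070418*I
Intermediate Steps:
H(T) = √(3 - T)
G(J) = -4 - √(3 - J)/3 (G(J) = -(-4*(-3) + √(3 - J))/3 = -(12 + √(3 - J))/3 = -4 - √(3 - J)/3)
1/(C(-269) + G(d)) = 1/(79 + (-4 - √(3 - 1*145)/3)) = 1/(79 + (-4 - √(3 - 145)/3)) = 1/(79 + (-4 - I*√142/3)) = 1/(75 - I*√142/3)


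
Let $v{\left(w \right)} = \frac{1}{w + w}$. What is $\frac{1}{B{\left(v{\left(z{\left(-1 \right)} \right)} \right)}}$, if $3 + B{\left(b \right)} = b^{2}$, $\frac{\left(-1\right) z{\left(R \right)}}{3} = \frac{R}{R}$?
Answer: $- \frac{36}{107} \approx -0.33645$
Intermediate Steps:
$z{\left(R \right)} = -3$ ($z{\left(R \right)} = - 3 \frac{R}{R} = \left(-3\right) 1 = -3$)
$v{\left(w \right)} = \frac{1}{2 w}$
$B{\left(b \right)} = -3 + b^{2}$
$\frac{1}{B{\left(v{\left(z{\left(-1 \right)} \right)} \right)}} = \frac{1}{-3 + \left(\frac{1}{2 \left(-3\right)}\right)^{2}} = \frac{1}{-3 + \left(\frac{1}{2} \left(- \frac{1}{3}\right)\right)^{2}} = \frac{1}{-3 + \left(- \frac{1}{6}\right)^{2}} = \frac{1}{-3 + \frac{1}{36}} = \frac{1}{- \frac{107}{36}} = - \frac{36}{107}$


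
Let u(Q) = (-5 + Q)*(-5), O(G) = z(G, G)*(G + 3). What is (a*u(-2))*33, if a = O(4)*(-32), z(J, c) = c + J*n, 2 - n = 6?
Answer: 3104640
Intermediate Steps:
n = -4 (n = 2 - 1*6 = 2 - 6 = -4)
z(J, c) = c - 4*J (z(J, c) = c + J*(-4) = c - 4*J)
O(G) = -3*G*(3 + G) (O(G) = (G - 4*G)*(G + 3) = (-3*G)*(3 + G) = -3*G*(3 + G))
a = 2688 (a = -3*4*(3 + 4)*(-32) = -3*4*7*(-32) = -84*(-32) = 2688)
u(Q) = 25 - 5*Q
(a*u(-2))*33 = (2688*(25 - 5*(-2)))*33 = (2688*(25 + 10))*33 = (2688*35)*33 = 94080*33 = 3104640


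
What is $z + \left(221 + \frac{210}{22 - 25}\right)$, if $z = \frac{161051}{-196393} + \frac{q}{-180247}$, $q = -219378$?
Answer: $\frac{5359341953678}{35399249071} \approx 151.4$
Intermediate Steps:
$z = \frac{14055343957}{35399249071}$ ($z = \frac{161051}{-196393} - \frac{219378}{-180247} = 161051 \left(- \frac{1}{196393}\right) - - \frac{219378}{180247} = - \frac{161051}{196393} + \frac{219378}{180247} = \frac{14055343957}{35399249071} \approx 0.39705$)
$z + \left(221 + \frac{210}{22 - 25}\right) = \frac{14055343957}{35399249071} + \left(221 + \frac{210}{22 - 25}\right) = \frac{14055343957}{35399249071} + \left(221 + \frac{210}{-3}\right) = \frac{14055343957}{35399249071} + \left(221 + 210 \left(- \frac{1}{3}\right)\right) = \frac{14055343957}{35399249071} + \left(221 - 70\right) = \frac{14055343957}{35399249071} + 151 = \frac{5359341953678}{35399249071}$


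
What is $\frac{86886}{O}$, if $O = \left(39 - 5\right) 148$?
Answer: $\frac{43443}{2516} \approx 17.267$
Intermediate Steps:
$O = 5032$ ($O = 34 \cdot 148 = 5032$)
$\frac{86886}{O} = \frac{86886}{5032} = 86886 \cdot \frac{1}{5032} = \frac{43443}{2516}$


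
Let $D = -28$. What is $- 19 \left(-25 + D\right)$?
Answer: $1007$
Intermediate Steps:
$- 19 \left(-25 + D\right) = - 19 \left(-25 - 28\right) = \left(-19\right) \left(-53\right) = 1007$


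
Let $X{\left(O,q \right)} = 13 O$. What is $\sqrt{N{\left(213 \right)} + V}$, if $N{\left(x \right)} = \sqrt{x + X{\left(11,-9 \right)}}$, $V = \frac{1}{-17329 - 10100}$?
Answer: $\frac{\sqrt{-27429 + 1504700082 \sqrt{89}}}{27429} \approx 4.3437$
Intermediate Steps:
$V = - \frac{1}{27429}$ ($V = \frac{1}{-27429} = - \frac{1}{27429} \approx -3.6458 \cdot 10^{-5}$)
$N{\left(x \right)} = \sqrt{143 + x}$ ($N{\left(x \right)} = \sqrt{x + 13 \cdot 11} = \sqrt{x + 143} = \sqrt{143 + x}$)
$\sqrt{N{\left(213 \right)} + V} = \sqrt{\sqrt{143 + 213} - \frac{1}{27429}} = \sqrt{\sqrt{356} - \frac{1}{27429}} = \sqrt{2 \sqrt{89} - \frac{1}{27429}} = \sqrt{- \frac{1}{27429} + 2 \sqrt{89}}$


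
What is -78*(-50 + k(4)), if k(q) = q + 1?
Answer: 3510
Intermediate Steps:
k(q) = 1 + q
-78*(-50 + k(4)) = -78*(-50 + (1 + 4)) = -78*(-50 + 5) = -78*(-45) = 3510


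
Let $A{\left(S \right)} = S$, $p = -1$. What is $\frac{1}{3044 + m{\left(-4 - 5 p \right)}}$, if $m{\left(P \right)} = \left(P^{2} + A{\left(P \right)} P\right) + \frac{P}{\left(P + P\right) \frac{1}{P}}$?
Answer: $\frac{2}{6093} \approx 0.00032825$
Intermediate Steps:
$m{\left(P \right)} = \frac{P}{2} + 2 P^{2}$ ($m{\left(P \right)} = \left(P^{2} + P P\right) + \frac{P}{\left(P + P\right) \frac{1}{P}} = \left(P^{2} + P^{2}\right) + \frac{P}{2 P \frac{1}{P}} = 2 P^{2} + \frac{P}{2} = \frac{P}{2} + 2 P^{2}$)
$\frac{1}{3044 + m{\left(-4 - 5 p \right)}} = \frac{1}{3044 + \frac{\left(-4 - -5\right) \left(1 + 4 \left(-4 - -5\right)\right)}{2}} = \frac{1}{3044 + \frac{\left(-4 + 5\right) \left(1 + 4 \left(-4 + 5\right)\right)}{2}} = \frac{1}{3044 + \frac{1}{2} \cdot 1 \left(1 + 4 \cdot 1\right)} = \frac{1}{3044 + \frac{1}{2} \cdot 1 \left(1 + 4\right)} = \frac{1}{3044 + \frac{1}{2} \cdot 1 \cdot 5} = \frac{1}{3044 + \frac{5}{2}} = \frac{1}{\frac{6093}{2}} = \frac{2}{6093}$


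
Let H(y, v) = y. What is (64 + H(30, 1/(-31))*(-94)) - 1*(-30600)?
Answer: 27844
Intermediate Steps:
(64 + H(30, 1/(-31))*(-94)) - 1*(-30600) = (64 + 30*(-94)) - 1*(-30600) = (64 - 2820) + 30600 = -2756 + 30600 = 27844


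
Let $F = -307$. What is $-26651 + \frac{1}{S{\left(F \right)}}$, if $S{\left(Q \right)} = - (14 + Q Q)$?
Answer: $- \frac{2512203214}{94263} \approx -26651.0$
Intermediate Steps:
$S{\left(Q \right)} = -14 - Q^{2}$ ($S{\left(Q \right)} = - (14 + Q^{2}) = -14 - Q^{2}$)
$-26651 + \frac{1}{S{\left(F \right)}} = -26651 + \frac{1}{-14 - \left(-307\right)^{2}} = -26651 + \frac{1}{-14 - 94249} = -26651 + \frac{1}{-94263} = -26651 - \frac{1}{94263} = - \frac{2512203214}{94263}$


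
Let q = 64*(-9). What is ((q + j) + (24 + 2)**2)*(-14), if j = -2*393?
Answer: 9604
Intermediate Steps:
j = -786
q = -576
((q + j) + (24 + 2)**2)*(-14) = ((-576 - 786) + (24 + 2)**2)*(-14) = (-1362 + 26**2)*(-14) = (-1362 + 676)*(-14) = -686*(-14) = 9604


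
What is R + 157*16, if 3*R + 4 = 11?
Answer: 7543/3 ≈ 2514.3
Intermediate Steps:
R = 7/3 (R = -4/3 + (1/3)*11 = -4/3 + 11/3 = 7/3 ≈ 2.3333)
R + 157*16 = 7/3 + 157*16 = 7/3 + 2512 = 7543/3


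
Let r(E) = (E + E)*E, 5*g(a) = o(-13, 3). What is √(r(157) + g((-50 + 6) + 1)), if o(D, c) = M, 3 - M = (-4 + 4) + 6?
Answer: √1232435/5 ≈ 222.03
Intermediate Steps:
M = -3 (M = 3 - ((-4 + 4) + 6) = 3 - (0 + 6) = 3 - 1*6 = 3 - 6 = -3)
o(D, c) = -3
g(a) = -⅗ (g(a) = (⅕)*(-3) = -⅗)
r(E) = 2*E² (r(E) = (2*E)*E = 2*E²)
√(r(157) + g((-50 + 6) + 1)) = √(2*157² - ⅗) = √(2*24649 - ⅗) = √(49298 - ⅗) = √(246487/5) = √1232435/5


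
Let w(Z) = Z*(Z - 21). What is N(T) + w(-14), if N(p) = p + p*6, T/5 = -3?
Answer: 385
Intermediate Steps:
T = -15 (T = 5*(-3) = -15)
N(p) = 7*p (N(p) = p + 6*p = 7*p)
w(Z) = Z*(-21 + Z)
N(T) + w(-14) = 7*(-15) - 14*(-21 - 14) = -105 - 14*(-35) = -105 + 490 = 385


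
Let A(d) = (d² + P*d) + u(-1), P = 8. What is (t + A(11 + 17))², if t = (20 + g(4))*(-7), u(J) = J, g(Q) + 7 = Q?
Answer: 788544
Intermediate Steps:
g(Q) = -7 + Q
t = -119 (t = (20 + (-7 + 4))*(-7) = (20 - 3)*(-7) = 17*(-7) = -119)
A(d) = -1 + d² + 8*d (A(d) = (d² + 8*d) - 1 = -1 + d² + 8*d)
(t + A(11 + 17))² = (-119 + (-1 + (11 + 17)² + 8*(11 + 17)))² = (-119 + (-1 + 28² + 8*28))² = (-119 + (-1 + 784 + 224))² = (-119 + 1007)² = 888² = 788544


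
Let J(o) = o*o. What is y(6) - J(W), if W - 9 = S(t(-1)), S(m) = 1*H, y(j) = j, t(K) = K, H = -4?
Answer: -19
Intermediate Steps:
S(m) = -4 (S(m) = 1*(-4) = -4)
W = 5 (W = 9 - 4 = 5)
J(o) = o**2
y(6) - J(W) = 6 - 1*5**2 = 6 - 1*25 = 6 - 25 = -19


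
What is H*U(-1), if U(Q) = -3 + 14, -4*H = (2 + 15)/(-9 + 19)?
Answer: -187/40 ≈ -4.6750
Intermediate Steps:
H = -17/40 (H = -(2 + 15)/(4*(-9 + 19)) = -17/(4*10) = -¼*17/10 = -17/40 ≈ -0.42500)
U(Q) = 11
H*U(-1) = -17/40*11 = -187/40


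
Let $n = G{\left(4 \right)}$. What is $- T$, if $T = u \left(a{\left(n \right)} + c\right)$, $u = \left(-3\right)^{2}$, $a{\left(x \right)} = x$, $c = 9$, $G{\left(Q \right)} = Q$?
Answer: $-117$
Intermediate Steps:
$n = 4$
$u = 9$
$T = 117$ ($T = 9 \left(4 + 9\right) = 9 \cdot 13 = 117$)
$- T = \left(-1\right) 117 = -117$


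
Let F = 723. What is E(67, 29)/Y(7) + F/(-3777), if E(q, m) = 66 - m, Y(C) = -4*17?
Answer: -62971/85612 ≈ -0.73554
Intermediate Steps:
Y(C) = -68
E(67, 29)/Y(7) + F/(-3777) = (66 - 1*29)/(-68) + 723/(-3777) = (66 - 29)*(-1/68) + 723*(-1/3777) = 37*(-1/68) - 241/1259 = -37/68 - 241/1259 = -62971/85612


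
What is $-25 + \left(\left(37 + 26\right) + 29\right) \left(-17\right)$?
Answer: $-1589$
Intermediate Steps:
$-25 + \left(\left(37 + 26\right) + 29\right) \left(-17\right) = -25 + \left(63 + 29\right) \left(-17\right) = -25 + 92 \left(-17\right) = -25 - 1564 = -1589$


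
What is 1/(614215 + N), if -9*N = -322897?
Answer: 9/5850832 ≈ 1.5382e-6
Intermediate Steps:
N = 322897/9 (N = -⅑*(-322897) = 322897/9 ≈ 35877.)
1/(614215 + N) = 1/(614215 + 322897/9) = 1/(5850832/9) = 9/5850832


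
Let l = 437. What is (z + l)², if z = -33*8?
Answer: 29929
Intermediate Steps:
z = -264
(z + l)² = (-264 + 437)² = 173² = 29929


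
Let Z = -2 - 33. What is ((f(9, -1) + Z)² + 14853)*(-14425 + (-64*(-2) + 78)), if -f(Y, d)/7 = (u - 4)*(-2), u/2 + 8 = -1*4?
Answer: -2803730858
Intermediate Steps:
u = -24 (u = -16 + 2*(-1*4) = -16 + 2*(-4) = -16 - 8 = -24)
f(Y, d) = -392 (f(Y, d) = -7*(-24 - 4)*(-2) = -(-196)*(-2) = -7*56 = -392)
Z = -35
((f(9, -1) + Z)² + 14853)*(-14425 + (-64*(-2) + 78)) = ((-392 - 35)² + 14853)*(-14425 + (-64*(-2) + 78)) = ((-427)² + 14853)*(-14425 + (128 + 78)) = (182329 + 14853)*(-14425 + 206) = 197182*(-14219) = -2803730858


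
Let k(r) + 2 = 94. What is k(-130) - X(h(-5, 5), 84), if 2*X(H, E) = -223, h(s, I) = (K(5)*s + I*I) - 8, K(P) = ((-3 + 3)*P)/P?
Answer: 407/2 ≈ 203.50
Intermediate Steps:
k(r) = 92 (k(r) = -2 + 94 = 92)
K(P) = 0 (K(P) = (0*P)/P = 0/P = 0)
h(s, I) = -8 + I² (h(s, I) = (0*s + I*I) - 8 = (0 + I²) - 8 = I² - 8 = -8 + I²)
X(H, E) = -223/2 (X(H, E) = (½)*(-223) = -223/2)
k(-130) - X(h(-5, 5), 84) = 92 - 1*(-223/2) = 92 + 223/2 = 407/2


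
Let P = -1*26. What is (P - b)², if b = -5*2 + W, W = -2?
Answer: 196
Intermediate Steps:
P = -26
b = -12 (b = -5*2 - 2 = -10 - 2 = -12)
(P - b)² = (-26 - 1*(-12))² = (-26 + 12)² = (-14)² = 196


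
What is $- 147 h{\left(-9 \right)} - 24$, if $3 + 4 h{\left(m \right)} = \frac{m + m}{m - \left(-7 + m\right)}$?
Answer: $\frac{723}{4} \approx 180.75$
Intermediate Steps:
$h{\left(m \right)} = - \frac{3}{4} + \frac{m}{14}$ ($h{\left(m \right)} = - \frac{3}{4} + \frac{\left(m + m\right) \frac{1}{m - \left(-7 + m\right)}}{4} = - \frac{3}{4} + \frac{2 m \frac{1}{7}}{4} = - \frac{3}{4} + \frac{\frac{2}{7} m}{4} = - \frac{3}{4} + \frac{m}{14}$)
$- 147 h{\left(-9 \right)} - 24 = - 147 \left(- \frac{3}{4} + \frac{1}{14} \left(-9\right)\right) - 24 = - 147 \left(- \frac{3}{4} - \frac{9}{14}\right) - 24 = \left(-147\right) \left(- \frac{39}{28}\right) - 24 = \frac{819}{4} - 24 = \frac{723}{4}$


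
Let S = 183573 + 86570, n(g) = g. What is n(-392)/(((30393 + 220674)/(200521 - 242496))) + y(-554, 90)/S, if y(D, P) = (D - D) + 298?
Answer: 4445061768566/67823992581 ≈ 65.538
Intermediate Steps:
y(D, P) = 298 (y(D, P) = 0 + 298 = 298)
S = 270143
n(-392)/(((30393 + 220674)/(200521 - 242496))) + y(-554, 90)/S = -392*(200521 - 242496)/(30393 + 220674) + 298/270143 = -392/(251067/(-41975)) + 298*(1/270143) = -392/(251067*(-1/41975)) + 298/270143 = -392/(-251067/41975) + 298/270143 = -392*(-41975/251067) + 298/270143 = 16454200/251067 + 298/270143 = 4445061768566/67823992581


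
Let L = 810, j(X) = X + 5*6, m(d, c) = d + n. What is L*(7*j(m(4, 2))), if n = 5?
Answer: 221130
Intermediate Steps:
m(d, c) = 5 + d (m(d, c) = d + 5 = 5 + d)
j(X) = 30 + X (j(X) = X + 30 = 30 + X)
L*(7*j(m(4, 2))) = 810*(7*(30 + (5 + 4))) = 810*(7*(30 + 9)) = 810*(7*39) = 810*273 = 221130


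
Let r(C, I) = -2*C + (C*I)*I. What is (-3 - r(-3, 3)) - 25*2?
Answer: -32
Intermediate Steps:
r(C, I) = -2*C + C*I²
(-3 - r(-3, 3)) - 25*2 = (-3 - (-3)*(-2 + 3²)) - 25*2 = (-3 - (-3)*(-2 + 9)) - 50 = (-3 - (-3)*7) - 50 = (-3 - 1*(-21)) - 50 = (-3 + 21) - 50 = 18 - 50 = -32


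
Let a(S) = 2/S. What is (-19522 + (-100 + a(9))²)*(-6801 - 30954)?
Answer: 3250613210/9 ≈ 3.6118e+8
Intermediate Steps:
(-19522 + (-100 + a(9))²)*(-6801 - 30954) = (-19522 + (-100 + 2/9)²)*(-6801 - 30954) = (-19522 + (-100 + 2*(⅑))²)*(-37755) = (-19522 + (-100 + 2/9)²)*(-37755) = (-19522 + (-898/9)²)*(-37755) = (-19522 + 806404/81)*(-37755) = -774878/81*(-37755) = 3250613210/9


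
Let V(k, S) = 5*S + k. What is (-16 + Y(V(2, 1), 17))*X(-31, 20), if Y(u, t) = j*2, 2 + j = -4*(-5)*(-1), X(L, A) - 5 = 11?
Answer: -960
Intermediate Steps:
X(L, A) = 16 (X(L, A) = 5 + 11 = 16)
j = -22 (j = -2 - 4*(-5)*(-1) = -2 + 20*(-1) = -2 - 20 = -22)
V(k, S) = k + 5*S
Y(u, t) = -44 (Y(u, t) = -22*2 = -44)
(-16 + Y(V(2, 1), 17))*X(-31, 20) = (-16 - 44)*16 = -60*16 = -960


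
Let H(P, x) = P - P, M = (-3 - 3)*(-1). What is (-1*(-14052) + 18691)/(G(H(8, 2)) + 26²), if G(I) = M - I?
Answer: 32743/682 ≈ 48.010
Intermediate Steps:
M = 6 (M = -6*(-1) = 6)
H(P, x) = 0
G(I) = 6 - I
(-1*(-14052) + 18691)/(G(H(8, 2)) + 26²) = (-1*(-14052) + 18691)/((6 - 1*0) + 26²) = (14052 + 18691)/((6 + 0) + 676) = 32743/(6 + 676) = 32743/682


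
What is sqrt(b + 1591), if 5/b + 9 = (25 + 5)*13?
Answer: 4*sqrt(14434566)/381 ≈ 39.888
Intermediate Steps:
b = 5/381 (b = 5/(-9 + (25 + 5)*13) = 5/(-9 + 30*13) = 5/(-9 + 390) = 5/381 ≈ 0.013123)
sqrt(b + 1591) = sqrt(5/381 + 1591) = sqrt(606176/381) = 4*sqrt(14434566)/381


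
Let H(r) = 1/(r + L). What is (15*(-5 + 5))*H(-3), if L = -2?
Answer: 0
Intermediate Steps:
H(r) = 1/(-2 + r) (H(r) = 1/(r - 2) = 1/(-2 + r))
(15*(-5 + 5))*H(-3) = (15*(-5 + 5))/(-2 - 3) = (15*0)/(-5) = 0*(-1/5) = 0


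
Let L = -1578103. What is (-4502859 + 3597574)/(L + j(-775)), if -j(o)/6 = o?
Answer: 905285/1573453 ≈ 0.57535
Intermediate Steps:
j(o) = -6*o
(-4502859 + 3597574)/(L + j(-775)) = (-4502859 + 3597574)/(-1578103 - 6*(-775)) = -905285/(-1578103 + 4650) = -905285/(-1573453) = -905285*(-1/1573453) = 905285/1573453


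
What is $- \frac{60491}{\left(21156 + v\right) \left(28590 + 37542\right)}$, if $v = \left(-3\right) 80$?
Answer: $- \frac{60491}{1383216912} \approx -4.3732 \cdot 10^{-5}$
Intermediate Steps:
$v = -240$
$- \frac{60491}{\left(21156 + v\right) \left(28590 + 37542\right)} = - \frac{60491}{\left(21156 - 240\right) \left(28590 + 37542\right)} = - \frac{60491}{20916 \cdot 66132} = - \frac{60491}{1383216912}$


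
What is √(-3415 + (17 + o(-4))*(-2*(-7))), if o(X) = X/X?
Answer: I*√3163 ≈ 56.241*I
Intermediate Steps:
o(X) = 1
√(-3415 + (17 + o(-4))*(-2*(-7))) = √(-3415 + (17 + 1)*(-2*(-7))) = √(-3415 + 18*14) = √(-3415 + 252) = √(-3163) = I*√3163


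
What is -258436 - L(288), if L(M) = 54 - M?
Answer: -258202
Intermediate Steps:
-258436 - L(288) = -258436 - (54 - 1*288) = -258436 - (54 - 288) = -258436 - 1*(-234) = -258436 + 234 = -258202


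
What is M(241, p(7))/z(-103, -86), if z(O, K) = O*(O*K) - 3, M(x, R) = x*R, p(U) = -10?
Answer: 2410/912377 ≈ 0.0026415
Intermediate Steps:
M(x, R) = R*x
z(O, K) = -3 + K*O² (z(O, K) = O*(K*O) - 3 = K*O² - 3 = -3 + K*O²)
M(241, p(7))/z(-103, -86) = (-10*241)/(-3 - 86*(-103)²) = -2410/(-3 - 86*10609) = -2410/(-3 - 912374) = -2410/(-912377) = -2410*(-1/912377) = 2410/912377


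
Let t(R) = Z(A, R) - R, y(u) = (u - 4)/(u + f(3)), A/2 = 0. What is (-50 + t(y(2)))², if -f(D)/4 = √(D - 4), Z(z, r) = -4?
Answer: 72357/25 - 1076*I/25 ≈ 2894.3 - 43.04*I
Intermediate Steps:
A = 0 (A = 2*0 = 0)
f(D) = -4*√(-4 + D) (f(D) = -4*√(D - 4) = -4*√(-4 + D))
y(u) = (-4 + u)/(u - 4*I) (y(u) = (u - 4)/(u - 4*√(-4 + 3)) = (-4 + u)/(u - 4*I))
t(R) = -4 - R
(-50 + t(y(2)))² = (-50 + (-4 - (-4 + 2)/(2 - 4*I)))² = (-50 + (-4 - (2 + 4*I)/20*(-2)))² = (-50 + (-4 - (-1)*(2 + 4*I)/10))² = (-50 + (-4 + (2 + 4*I)/10))² = (-54 + (2 + 4*I)/10)²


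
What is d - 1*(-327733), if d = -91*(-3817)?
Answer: 675080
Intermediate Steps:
d = 347347
d - 1*(-327733) = 347347 - 1*(-327733) = 347347 + 327733 = 675080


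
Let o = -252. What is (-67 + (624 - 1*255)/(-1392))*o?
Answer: 1966293/116 ≈ 16951.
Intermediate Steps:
(-67 + (624 - 1*255)/(-1392))*o = (-67 + (624 - 1*255)/(-1392))*(-252) = (-67 + (624 - 255)*(-1/1392))*(-252) = (-67 + 369*(-1/1392))*(-252) = (-67 - 123/464)*(-252) = -31211/464*(-252) = 1966293/116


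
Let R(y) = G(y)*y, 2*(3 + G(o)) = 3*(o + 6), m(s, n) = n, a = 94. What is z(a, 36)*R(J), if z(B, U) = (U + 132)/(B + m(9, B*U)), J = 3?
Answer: 2646/1739 ≈ 1.5216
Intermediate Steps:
G(o) = 6 + 3*o/2 (G(o) = -3 + (3*(o + 6))/2 = -3 + (3*(6 + o))/2 = -3 + (18 + 3*o)/2 = -3 + (9 + 3*o/2) = 6 + 3*o/2)
z(B, U) = (132 + U)/(B + B*U) (z(B, U) = (U + 132)/(B + B*U) = (132 + U)/(B + B*U))
R(y) = y*(6 + 3*y/2) (R(y) = (6 + 3*y/2)*y = y*(6 + 3*y/2))
z(a, 36)*R(J) = ((132 + 36)/(94*(1 + 36)))*((3/2)*3*(4 + 3)) = ((1/94)*168/37)*((3/2)*3*7) = ((1/94)*(1/37)*168)*(63/2) = (84/1739)*(63/2) = 2646/1739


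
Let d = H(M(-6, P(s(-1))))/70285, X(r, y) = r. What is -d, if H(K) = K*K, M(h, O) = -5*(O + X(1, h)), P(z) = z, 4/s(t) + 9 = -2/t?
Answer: -45/688793 ≈ -6.5332e-5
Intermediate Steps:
s(t) = 4/(-9 - 2/t)
M(h, O) = -5 - 5*O (M(h, O) = -5*(O + 1) = -5*(1 + O) = -5 - 5*O)
H(K) = K²
d = 45/688793 (d = (-5 - (-20)*(-1)/(2 + 9*(-1)))²/70285 = (-5 - (-20)*(-1)/(2 - 9))²*(1/70285) = (-5 - (-20)*(-1)/(-7))²*(1/70285) = (-5 - (-20)*(-1)*(-1)/7)²*(1/70285) = (-5 - 5*(-4/7))²*(1/70285) = (-5 + 20/7)²*(1/70285) = (-15/7)²*(1/70285) = (225/49)*(1/70285) = 45/688793 ≈ 6.5332e-5)
-d = -1*45/688793 = -45/688793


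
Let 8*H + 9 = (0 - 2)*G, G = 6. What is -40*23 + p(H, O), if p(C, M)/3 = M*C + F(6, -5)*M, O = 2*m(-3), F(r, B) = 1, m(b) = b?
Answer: -3563/4 ≈ -890.75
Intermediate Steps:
H = -21/8 (H = -9/8 + ((0 - 2)*6)/8 = -9/8 + (-2*6)/8 = -9/8 + (⅛)*(-12) = -9/8 - 3/2 = -21/8 ≈ -2.6250)
O = -6 (O = 2*(-3) = -6)
p(C, M) = 3*M + 3*C*M (p(C, M) = 3*(M*C + 1*M) = 3*(C*M + M) = 3*(M + C*M) = 3*M + 3*C*M)
-40*23 + p(H, O) = -40*23 + 3*(-6)*(1 - 21/8) = -920 + 3*(-6)*(-13/8) = -920 + 117/4 = -3563/4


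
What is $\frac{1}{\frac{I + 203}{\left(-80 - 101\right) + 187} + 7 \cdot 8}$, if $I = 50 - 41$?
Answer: $\frac{3}{274} \approx 0.010949$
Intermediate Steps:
$I = 9$
$\frac{1}{\frac{I + 203}{\left(-80 - 101\right) + 187} + 7 \cdot 8} = \frac{1}{\frac{9 + 203}{\left(-80 - 101\right) + 187} + 7 \cdot 8} = \frac{1}{\frac{212}{-181 + 187} + 56} = \frac{1}{\frac{212}{6} + 56} = \frac{1}{212 \cdot \frac{1}{6} + 56} = \frac{1}{\frac{106}{3} + 56} = \frac{1}{\frac{274}{3}} = \frac{3}{274}$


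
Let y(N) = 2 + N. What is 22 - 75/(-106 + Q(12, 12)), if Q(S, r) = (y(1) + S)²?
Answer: 2543/119 ≈ 21.370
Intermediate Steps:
Q(S, r) = (3 + S)² (Q(S, r) = ((2 + 1) + S)² = (3 + S)²)
22 - 75/(-106 + Q(12, 12)) = 22 - 75/(-106 + (3 + 12)²) = 22 - 75/(-106 + 15²) = 22 - 75/(-106 + 225) = 22 - 75/119 = 2543/119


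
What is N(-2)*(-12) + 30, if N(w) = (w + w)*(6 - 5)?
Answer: 78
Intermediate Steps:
N(w) = 2*w (N(w) = (2*w)*1 = 2*w)
N(-2)*(-12) + 30 = (2*(-2))*(-12) + 30 = -4*(-12) + 30 = 48 + 30 = 78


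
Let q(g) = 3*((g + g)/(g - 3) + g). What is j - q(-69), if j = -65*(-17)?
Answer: 5225/4 ≈ 1306.3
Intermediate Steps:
j = 1105
q(g) = 3*g + 6*g/(-3 + g) (q(g) = 3*((2*g)/(-3 + g) + g) = 3*(2*g/(-3 + g) + g) = 3*(g + 2*g/(-3 + g)) = 3*g + 6*g/(-3 + g))
j - q(-69) = 1105 - 3*(-69)*(-1 - 69)/(-3 - 69) = 1105 - 3*(-69)*(-70)/(-72) = 1105 - 3*(-69)*(-1)*(-70)/72 = 1105 - 1*(-805/4) = 1105 + 805/4 = 5225/4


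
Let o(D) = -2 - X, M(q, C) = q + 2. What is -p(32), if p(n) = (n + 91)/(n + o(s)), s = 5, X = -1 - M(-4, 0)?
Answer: -123/29 ≈ -4.2414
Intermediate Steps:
M(q, C) = 2 + q
X = 1 (X = -1 - (2 - 4) = -1 - 1*(-2) = -1 + 2 = 1)
o(D) = -3 (o(D) = -2 - 1*1 = -2 - 1 = -3)
p(n) = (91 + n)/(-3 + n) (p(n) = (n + 91)/(n - 3) = (91 + n)/(-3 + n))
-p(32) = -(91 + 32)/(-3 + 32) = -123/29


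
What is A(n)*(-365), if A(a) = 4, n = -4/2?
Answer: -1460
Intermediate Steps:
n = -2 (n = -4*1/2 = -2)
A(n)*(-365) = 4*(-365) = -1460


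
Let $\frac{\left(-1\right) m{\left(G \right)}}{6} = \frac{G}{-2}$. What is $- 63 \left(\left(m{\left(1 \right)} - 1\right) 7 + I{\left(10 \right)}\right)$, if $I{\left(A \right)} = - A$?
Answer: $-252$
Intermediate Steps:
$m{\left(G \right)} = 3 G$ ($m{\left(G \right)} = - 6 \frac{G}{-2} = - 6 G \left(- \frac{1}{2}\right) = - 6 \left(- \frac{G}{2}\right) = 3 G$)
$- 63 \left(\left(m{\left(1 \right)} - 1\right) 7 + I{\left(10 \right)}\right) = - 63 \left(\left(3 \cdot 1 - 1\right) 7 - 10\right) = - 63 \left(\left(3 - 1\right) 7 - 10\right) = - 63 \left(2 \cdot 7 - 10\right) = - 63 \left(14 - 10\right) = \left(-63\right) 4 = -252$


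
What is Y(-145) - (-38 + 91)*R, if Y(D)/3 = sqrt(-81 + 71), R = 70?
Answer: -3710 + 3*I*sqrt(10) ≈ -3710.0 + 9.4868*I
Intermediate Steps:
Y(D) = 3*I*sqrt(10) (Y(D) = 3*sqrt(-81 + 71) = 3*sqrt(-10) = 3*(I*sqrt(10)) = 3*I*sqrt(10))
Y(-145) - (-38 + 91)*R = 3*I*sqrt(10) - (-38 + 91)*70 = 3*I*sqrt(10) - 53*70 = 3*I*sqrt(10) - 1*3710 = 3*I*sqrt(10) - 3710 = -3710 + 3*I*sqrt(10)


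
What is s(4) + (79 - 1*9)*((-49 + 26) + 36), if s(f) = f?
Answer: 914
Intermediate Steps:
s(4) + (79 - 1*9)*((-49 + 26) + 36) = 4 + (79 - 1*9)*((-49 + 26) + 36) = 4 + (79 - 9)*(-23 + 36) = 4 + 70*13 = 4 + 910 = 914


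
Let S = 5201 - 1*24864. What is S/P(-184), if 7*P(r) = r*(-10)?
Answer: -137641/1840 ≈ -74.805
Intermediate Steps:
S = -19663 (S = 5201 - 24864 = -19663)
P(r) = -10*r/7 (P(r) = (r*(-10))/7 = (-10*r)/7 = -10*r/7)
S/P(-184) = -19663/((-10/7*(-184))) = -19663/1840/7 = -19663*7/1840 = -137641/1840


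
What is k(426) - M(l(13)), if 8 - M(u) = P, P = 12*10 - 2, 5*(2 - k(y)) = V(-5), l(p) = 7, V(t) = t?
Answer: 113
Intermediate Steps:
k(y) = 3 (k(y) = 2 - ⅕*(-5) = 2 + 1 = 3)
P = 118 (P = 120 - 2 = 118)
M(u) = -110 (M(u) = 8 - 1*118 = 8 - 118 = -110)
k(426) - M(l(13)) = 3 - 1*(-110) = 3 + 110 = 113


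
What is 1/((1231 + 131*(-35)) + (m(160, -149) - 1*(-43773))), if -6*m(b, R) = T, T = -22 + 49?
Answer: 2/80829 ≈ 2.4744e-5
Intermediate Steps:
T = 27
m(b, R) = -9/2 (m(b, R) = -⅙*27 = -9/2)
1/((1231 + 131*(-35)) + (m(160, -149) - 1*(-43773))) = 1/((1231 + 131*(-35)) + (-9/2 - 1*(-43773))) = 1/((1231 - 4585) + (-9/2 + 43773)) = 1/(-3354 + 87537/2) = 1/(80829/2) = 2/80829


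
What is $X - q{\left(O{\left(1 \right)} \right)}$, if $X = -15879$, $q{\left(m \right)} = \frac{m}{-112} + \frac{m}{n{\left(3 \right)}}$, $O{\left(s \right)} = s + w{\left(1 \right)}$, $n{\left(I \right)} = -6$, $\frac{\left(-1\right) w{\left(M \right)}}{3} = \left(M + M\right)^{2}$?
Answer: $- \frac{5335993}{336} \approx -15881.0$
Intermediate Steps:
$w{\left(M \right)} = - 12 M^{2}$ ($w{\left(M \right)} = - 3 \left(M + M\right)^{2} = - 3 \left(2 M\right)^{2} = - 3 \cdot 4 M^{2} = - 12 M^{2}$)
$O{\left(s \right)} = -12 + s$ ($O{\left(s \right)} = s - 12 \cdot 1^{2} = s - 12 = -12 + s$)
$q{\left(m \right)} = - \frac{59 m}{336}$ ($q{\left(m \right)} = \frac{m}{-112} + \frac{m}{-6} = m \left(- \frac{1}{112}\right) + m \left(- \frac{1}{6}\right) = - \frac{m}{112} - \frac{m}{6} = - \frac{59 m}{336}$)
$X - q{\left(O{\left(1 \right)} \right)} = -15879 - - \frac{59 \left(-12 + 1\right)}{336} = -15879 - \left(- \frac{59}{336}\right) \left(-11\right) = -15879 - \frac{649}{336} = - \frac{5335993}{336}$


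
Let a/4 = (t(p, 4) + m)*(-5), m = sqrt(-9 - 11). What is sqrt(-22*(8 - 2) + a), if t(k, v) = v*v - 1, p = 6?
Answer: 2*sqrt(-108 - 10*I*sqrt(5)) ≈ 2.1403 - 20.895*I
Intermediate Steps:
m = 2*I*sqrt(5) (m = sqrt(-20) = 2*I*sqrt(5) ≈ 4.4721*I)
t(k, v) = -1 + v**2 (t(k, v) = v**2 - 1 = -1 + v**2)
a = -300 - 40*I*sqrt(5) (a = 4*(((-1 + 4**2) + 2*I*sqrt(5))*(-5)) = 4*(((-1 + 16) + 2*I*sqrt(5))*(-5)) = 4*((15 + 2*I*sqrt(5))*(-5)) = 4*(-75 - 10*I*sqrt(5)) = -300 - 40*I*sqrt(5) ≈ -300.0 - 89.443*I)
sqrt(-22*(8 - 2) + a) = sqrt(-22*(8 - 2) + (-300 - 40*I*sqrt(5))) = sqrt(-22*6 + (-300 - 40*I*sqrt(5))) = sqrt(-132 + (-300 - 40*I*sqrt(5))) = sqrt(-432 - 40*I*sqrt(5))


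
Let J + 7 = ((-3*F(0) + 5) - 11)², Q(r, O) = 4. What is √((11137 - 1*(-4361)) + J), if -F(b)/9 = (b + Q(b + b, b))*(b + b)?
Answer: √15527 ≈ 124.61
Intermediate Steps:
F(b) = -18*b*(4 + b) (F(b) = -9*(b + 4)*(b + b) = -9*(4 + b)*2*b = -18*b*(4 + b))
J = 29 (J = -7 + ((-(-54)*0*(4 + 0) + 5) - 11)² = -7 + ((-(-54)*0*4 + 5) - 11)² = -7 + ((-3*0 + 5) - 11)² = -7 + ((0 + 5) - 11)² = -7 + (5 - 11)² = -7 + (-6)² = -7 + 36 = 29)
√((11137 - 1*(-4361)) + J) = √((11137 - 1*(-4361)) + 29) = √((11137 + 4361) + 29) = √(15498 + 29) = √15527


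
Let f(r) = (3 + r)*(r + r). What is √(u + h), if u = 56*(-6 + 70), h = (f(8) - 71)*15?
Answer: √5159 ≈ 71.826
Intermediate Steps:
f(r) = 2*r*(3 + r) (f(r) = (3 + r)*(2*r) = 2*r*(3 + r))
h = 1575 (h = (2*8*(3 + 8) - 71)*15 = (2*8*11 - 71)*15 = (176 - 71)*15 = 105*15 = 1575)
u = 3584 (u = 56*64 = 3584)
√(u + h) = √(3584 + 1575) = √5159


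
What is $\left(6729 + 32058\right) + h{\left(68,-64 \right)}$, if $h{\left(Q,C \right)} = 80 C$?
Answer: $33667$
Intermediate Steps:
$\left(6729 + 32058\right) + h{\left(68,-64 \right)} = \left(6729 + 32058\right) + 80 \left(-64\right) = 38787 - 5120 = 33667$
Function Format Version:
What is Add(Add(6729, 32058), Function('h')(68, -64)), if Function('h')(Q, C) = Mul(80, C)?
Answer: 33667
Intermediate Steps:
Add(Add(6729, 32058), Function('h')(68, -64)) = Add(Add(6729, 32058), Mul(80, -64)) = Add(38787, -5120) = 33667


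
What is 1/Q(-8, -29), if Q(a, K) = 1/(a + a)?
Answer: -16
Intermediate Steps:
Q(a, K) = 1/(2*a)
1/Q(-8, -29) = 1/((½)/(-8)) = 1/((½)*(-⅛)) = 1/(-1/16) = -16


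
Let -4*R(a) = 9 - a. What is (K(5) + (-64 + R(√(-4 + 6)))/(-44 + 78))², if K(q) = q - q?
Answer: (265 - √2)²/18496 ≈ 3.7564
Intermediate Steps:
R(a) = -9/4 + a/4 (R(a) = -(9 - a)/4 = -9/4 + a/4)
K(q) = 0
(K(5) + (-64 + R(√(-4 + 6)))/(-44 + 78))² = (0 + (-64 + (-9/4 + √(-4 + 6)/4))/(-44 + 78))² = (0 + (-64 + (-9/4 + √2/4))/34)² = (0 + (-265/4 + √2/4)*(1/34))² = (0 + (-265/136 + √2/136))² = (-265/136 + √2/136)²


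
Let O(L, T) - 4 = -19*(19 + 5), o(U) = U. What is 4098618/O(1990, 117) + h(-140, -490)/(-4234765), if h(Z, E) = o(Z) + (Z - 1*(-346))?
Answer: -8678342042301/957056890 ≈ -9067.7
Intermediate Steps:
h(Z, E) = 346 + 2*Z (h(Z, E) = Z + (Z - 1*(-346)) = Z + (Z + 346) = Z + (346 + Z) = 346 + 2*Z)
O(L, T) = -452 (O(L, T) = 4 - 19*(19 + 5) = 4 - 19*24 = 4 - 456 = -452)
4098618/O(1990, 117) + h(-140, -490)/(-4234765) = 4098618/(-452) + (346 + 2*(-140))/(-4234765) = 4098618*(-1/452) + (346 - 280)*(-1/4234765) = -2049309/226 + 66*(-1/4234765) = -2049309/226 - 66/4234765 = -8678342042301/957056890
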